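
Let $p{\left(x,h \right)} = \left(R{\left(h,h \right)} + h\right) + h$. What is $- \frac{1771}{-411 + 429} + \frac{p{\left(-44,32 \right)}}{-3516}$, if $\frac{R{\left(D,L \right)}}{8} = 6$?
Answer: $- \frac{519071}{5274} \approx -98.421$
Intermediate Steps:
$R{\left(D,L \right)} = 48$ ($R{\left(D,L \right)} = 8 \cdot 6 = 48$)
$p{\left(x,h \right)} = 48 + 2 h$ ($p{\left(x,h \right)} = \left(48 + h\right) + h = 48 + 2 h$)
$- \frac{1771}{-411 + 429} + \frac{p{\left(-44,32 \right)}}{-3516} = - \frac{1771}{-411 + 429} + \frac{48 + 2 \cdot 32}{-3516} = - \frac{1771}{18} + \left(48 + 64\right) \left(- \frac{1}{3516}\right) = \left(-1771\right) \frac{1}{18} + 112 \left(- \frac{1}{3516}\right) = - \frac{1771}{18} - \frac{28}{879} = - \frac{519071}{5274}$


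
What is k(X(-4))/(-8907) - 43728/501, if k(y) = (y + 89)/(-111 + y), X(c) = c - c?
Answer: -14410941089/165109059 ≈ -87.281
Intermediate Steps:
X(c) = 0
k(y) = (89 + y)/(-111 + y)
k(X(-4))/(-8907) - 43728/501 = ((89 + 0)/(-111 + 0))/(-8907) - 43728/501 = (89/(-111))*(-1/8907) - 43728*1/501 = -1/111*89*(-1/8907) - 14576/167 = -89/111*(-1/8907) - 14576/167 = 89/988677 - 14576/167 = -14410941089/165109059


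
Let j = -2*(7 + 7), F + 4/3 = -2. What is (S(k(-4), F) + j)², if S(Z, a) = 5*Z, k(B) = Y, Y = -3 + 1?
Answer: 1444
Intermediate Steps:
F = -10/3 (F = -4/3 - 2 = -10/3 ≈ -3.3333)
Y = -2
k(B) = -2
j = -28 (j = -2*14 = -28)
(S(k(-4), F) + j)² = (5*(-2) - 28)² = (-10 - 28)² = (-38)² = 1444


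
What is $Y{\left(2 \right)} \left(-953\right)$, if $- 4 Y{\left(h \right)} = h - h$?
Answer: $0$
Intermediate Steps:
$Y{\left(h \right)} = 0$ ($Y{\left(h \right)} = - \frac{h - h}{4} = \left(- \frac{1}{4}\right) 0 = 0$)
$Y{\left(2 \right)} \left(-953\right) = 0 \left(-953\right) = 0$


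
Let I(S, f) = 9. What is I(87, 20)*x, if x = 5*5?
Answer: 225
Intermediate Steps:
x = 25
I(87, 20)*x = 9*25 = 225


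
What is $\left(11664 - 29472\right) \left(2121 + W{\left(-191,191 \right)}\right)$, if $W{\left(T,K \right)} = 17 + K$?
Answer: $-41474832$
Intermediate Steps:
$\left(11664 - 29472\right) \left(2121 + W{\left(-191,191 \right)}\right) = \left(11664 - 29472\right) \left(2121 + \left(17 + 191\right)\right) = - 17808 \left(2121 + 208\right) = \left(-17808\right) 2329 = -41474832$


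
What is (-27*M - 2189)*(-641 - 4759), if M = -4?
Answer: 11237400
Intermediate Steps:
(-27*M - 2189)*(-641 - 4759) = (-27*(-4) - 2189)*(-641 - 4759) = (108 - 2189)*(-5400) = -2081*(-5400) = 11237400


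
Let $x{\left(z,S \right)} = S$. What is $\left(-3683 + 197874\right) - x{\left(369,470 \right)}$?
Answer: $193721$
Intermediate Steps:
$\left(-3683 + 197874\right) - x{\left(369,470 \right)} = \left(-3683 + 197874\right) - 470 = 194191 - 470 = 193721$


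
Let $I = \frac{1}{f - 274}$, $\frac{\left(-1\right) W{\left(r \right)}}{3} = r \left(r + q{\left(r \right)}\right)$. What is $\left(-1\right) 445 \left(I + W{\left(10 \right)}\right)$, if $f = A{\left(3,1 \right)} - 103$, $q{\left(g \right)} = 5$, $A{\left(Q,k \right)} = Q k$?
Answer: $\frac{74893945}{374} \approx 2.0025 \cdot 10^{5}$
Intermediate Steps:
$W{\left(r \right)} = - 3 r \left(5 + r\right)$ ($W{\left(r \right)} = - 3 r \left(r + 5\right) = - 3 r \left(5 + r\right)$)
$f = -100$ ($f = 3 \cdot 1 - 103 = 3 - 103 = -100$)
$I = - \frac{1}{374}$ ($I = \frac{1}{-100 - 274} = \frac{1}{-374} = - \frac{1}{374} \approx -0.0026738$)
$\left(-1\right) 445 \left(I + W{\left(10 \right)}\right) = \left(-1\right) 445 \left(- \frac{1}{374} - 30 \left(5 + 10\right)\right) = - 445 \left(- \frac{1}{374} - 30 \cdot 15\right) = - 445 \left(- \frac{1}{374} - 450\right) = \left(-445\right) \left(- \frac{168301}{374}\right) = \frac{74893945}{374}$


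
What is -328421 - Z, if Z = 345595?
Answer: -674016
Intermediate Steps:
-328421 - Z = -328421 - 1*345595 = -328421 - 345595 = -674016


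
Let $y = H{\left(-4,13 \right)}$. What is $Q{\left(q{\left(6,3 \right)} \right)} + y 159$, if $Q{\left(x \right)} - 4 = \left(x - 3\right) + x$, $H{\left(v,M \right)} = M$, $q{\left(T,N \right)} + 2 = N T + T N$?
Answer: $2136$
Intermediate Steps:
$q{\left(T,N \right)} = -2 + 2 N T$ ($q{\left(T,N \right)} = -2 + \left(N T + T N\right) = -2 + \left(N T + N T\right) = -2 + 2 N T$)
$y = 13$
$Q{\left(x \right)} = 1 + 2 x$ ($Q{\left(x \right)} = 4 + \left(\left(x - 3\right) + x\right) = 4 + \left(\left(-3 + x\right) + x\right) = 4 + \left(-3 + 2 x\right) = 1 + 2 x$)
$Q{\left(q{\left(6,3 \right)} \right)} + y 159 = \left(1 + 2 \left(-2 + 2 \cdot 3 \cdot 6\right)\right) + 13 \cdot 159 = \left(1 + 2 \left(-2 + 36\right)\right) + 2067 = \left(1 + 2 \cdot 34\right) + 2067 = \left(1 + 68\right) + 2067 = 69 + 2067 = 2136$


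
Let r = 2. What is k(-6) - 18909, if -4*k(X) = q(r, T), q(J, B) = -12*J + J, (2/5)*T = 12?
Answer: -37807/2 ≈ -18904.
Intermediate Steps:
T = 30 (T = (5/2)*12 = 30)
q(J, B) = -11*J
k(X) = 11/2 (k(X) = -(-11)*2/4 = -1/4*(-22) = 11/2)
k(-6) - 18909 = 11/2 - 18909 = -37807/2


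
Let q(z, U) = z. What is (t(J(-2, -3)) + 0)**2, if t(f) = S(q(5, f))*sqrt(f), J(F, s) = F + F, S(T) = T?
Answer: -100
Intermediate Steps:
J(F, s) = 2*F
t(f) = 5*sqrt(f)
(t(J(-2, -3)) + 0)**2 = (5*sqrt(2*(-2)) + 0)**2 = (5*sqrt(-4) + 0)**2 = (5*(2*I) + 0)**2 = (10*I + 0)**2 = (10*I)**2 = -100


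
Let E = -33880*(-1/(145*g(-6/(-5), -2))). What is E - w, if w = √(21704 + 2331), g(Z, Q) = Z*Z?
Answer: 42350/261 - √24035 ≈ 7.2283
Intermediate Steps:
g(Z, Q) = Z²
w = √24035 ≈ 155.03
E = 42350/261 (E = -33880/((-145*(-6/(-5))²)) = -33880/((-145*(-6*(-⅕))²)) = -33880/((-145*(6/5)²)) = -33880/((-145*36/25)) = -33880/(-1044/5) = -33880*(-5/1044) = 42350/261 ≈ 162.26)
E - w = 42350/261 - √24035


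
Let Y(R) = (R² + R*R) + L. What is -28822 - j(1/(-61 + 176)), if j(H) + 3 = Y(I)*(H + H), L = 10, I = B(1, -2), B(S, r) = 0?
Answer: -662841/23 ≈ -28819.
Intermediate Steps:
I = 0
Y(R) = 10 + 2*R² (Y(R) = (R² + R*R) + 10 = (R² + R²) + 10 = 2*R² + 10 = 10 + 2*R²)
j(H) = -3 + 20*H (j(H) = -3 + (10 + 2*0²)*(H + H) = -3 + (10 + 2*0)*(2*H) = -3 + (10 + 0)*(2*H) = -3 + 10*(2*H) = -3 + 20*H)
-28822 - j(1/(-61 + 176)) = -28822 - (-3 + 20/(-61 + 176)) = -28822 - (-3 + 20/115) = -28822 - (-3 + 20*(1/115)) = -28822 - (-3 + 4/23) = -28822 - 1*(-65/23) = -28822 + 65/23 = -662841/23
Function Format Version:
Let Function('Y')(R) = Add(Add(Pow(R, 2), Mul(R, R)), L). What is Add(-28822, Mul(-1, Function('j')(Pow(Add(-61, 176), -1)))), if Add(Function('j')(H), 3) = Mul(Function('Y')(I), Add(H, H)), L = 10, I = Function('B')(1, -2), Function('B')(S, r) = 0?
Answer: Rational(-662841, 23) ≈ -28819.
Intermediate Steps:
I = 0
Function('Y')(R) = Add(10, Mul(2, Pow(R, 2))) (Function('Y')(R) = Add(Add(Pow(R, 2), Mul(R, R)), 10) = Add(Add(Pow(R, 2), Pow(R, 2)), 10) = Add(Mul(2, Pow(R, 2)), 10) = Add(10, Mul(2, Pow(R, 2))))
Function('j')(H) = Add(-3, Mul(20, H)) (Function('j')(H) = Add(-3, Mul(Add(10, Mul(2, Pow(0, 2))), Add(H, H))) = Add(-3, Mul(Add(10, Mul(2, 0)), Mul(2, H))) = Add(-3, Mul(Add(10, 0), Mul(2, H))) = Add(-3, Mul(10, Mul(2, H))) = Add(-3, Mul(20, H)))
Add(-28822, Mul(-1, Function('j')(Pow(Add(-61, 176), -1)))) = Add(-28822, Mul(-1, Add(-3, Mul(20, Pow(Add(-61, 176), -1))))) = Add(-28822, Mul(-1, Add(-3, Mul(20, Pow(115, -1))))) = Add(-28822, Mul(-1, Add(-3, Mul(20, Rational(1, 115))))) = Add(-28822, Mul(-1, Add(-3, Rational(4, 23)))) = Add(-28822, Mul(-1, Rational(-65, 23))) = Add(-28822, Rational(65, 23)) = Rational(-662841, 23)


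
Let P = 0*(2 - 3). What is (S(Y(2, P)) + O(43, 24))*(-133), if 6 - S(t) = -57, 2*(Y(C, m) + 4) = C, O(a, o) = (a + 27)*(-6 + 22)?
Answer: -157339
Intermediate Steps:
O(a, o) = 432 + 16*a (O(a, o) = (27 + a)*16 = 432 + 16*a)
P = 0 (P = 0*(-1) = 0)
Y(C, m) = -4 + C/2
S(t) = 63 (S(t) = 6 - 1*(-57) = 6 + 57 = 63)
(S(Y(2, P)) + O(43, 24))*(-133) = (63 + (432 + 16*43))*(-133) = (63 + (432 + 688))*(-133) = (63 + 1120)*(-133) = 1183*(-133) = -157339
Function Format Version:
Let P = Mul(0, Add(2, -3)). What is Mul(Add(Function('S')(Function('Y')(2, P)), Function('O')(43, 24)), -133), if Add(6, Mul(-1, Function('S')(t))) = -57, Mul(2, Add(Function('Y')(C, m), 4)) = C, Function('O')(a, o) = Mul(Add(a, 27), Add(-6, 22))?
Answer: -157339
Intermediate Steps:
Function('O')(a, o) = Add(432, Mul(16, a)) (Function('O')(a, o) = Mul(Add(27, a), 16) = Add(432, Mul(16, a)))
P = 0 (P = Mul(0, -1) = 0)
Function('Y')(C, m) = Add(-4, Mul(Rational(1, 2), C))
Function('S')(t) = 63 (Function('S')(t) = Add(6, Mul(-1, -57)) = Add(6, 57) = 63)
Mul(Add(Function('S')(Function('Y')(2, P)), Function('O')(43, 24)), -133) = Mul(Add(63, Add(432, Mul(16, 43))), -133) = Mul(Add(63, Add(432, 688)), -133) = Mul(Add(63, 1120), -133) = Mul(1183, -133) = -157339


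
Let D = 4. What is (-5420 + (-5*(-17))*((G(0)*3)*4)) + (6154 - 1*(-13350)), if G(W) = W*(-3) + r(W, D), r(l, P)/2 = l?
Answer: 14084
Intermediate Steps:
r(l, P) = 2*l
G(W) = -W (G(W) = W*(-3) + 2*W = -3*W + 2*W = -W)
(-5420 + (-5*(-17))*((G(0)*3)*4)) + (6154 - 1*(-13350)) = (-5420 + (-5*(-17))*((-1*0*3)*4)) + (6154 - 1*(-13350)) = (-5420 + 85*((0*3)*4)) + (6154 + 13350) = (-5420 + 85*(0*4)) + 19504 = (-5420 + 85*0) + 19504 = (-5420 + 0) + 19504 = -5420 + 19504 = 14084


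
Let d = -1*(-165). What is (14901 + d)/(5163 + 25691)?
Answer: 7533/15427 ≈ 0.48830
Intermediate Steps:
d = 165
(14901 + d)/(5163 + 25691) = (14901 + 165)/(5163 + 25691) = 15066/30854 = 15066*(1/30854) = 7533/15427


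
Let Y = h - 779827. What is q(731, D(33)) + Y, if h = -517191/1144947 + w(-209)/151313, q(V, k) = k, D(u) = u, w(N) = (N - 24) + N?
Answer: -45031925079697897/57748455137 ≈ -7.7979e+5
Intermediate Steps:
w(N) = -24 + 2*N (w(N) = (-24 + N) + N = -24 + 2*N)
h = -26254596119/57748455137 (h = -517191/1144947 + (-24 + 2*(-209))/151313 = -517191*1/1144947 + (-24 - 418)*(1/151313) = -172397/381649 - 442*1/151313 = -172397/381649 - 442/151313 = -26254596119/57748455137 ≈ -0.45464)
Y = -45033830778717418/57748455137 (Y = -26254596119/57748455137 - 779827 = -45033830778717418/57748455137 ≈ -7.7983e+5)
q(731, D(33)) + Y = 33 - 45033830778717418/57748455137 = -45031925079697897/57748455137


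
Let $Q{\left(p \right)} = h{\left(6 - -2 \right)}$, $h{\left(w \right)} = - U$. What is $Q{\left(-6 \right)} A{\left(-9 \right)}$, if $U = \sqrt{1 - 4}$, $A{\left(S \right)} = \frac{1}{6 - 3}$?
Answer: $- \frac{i \sqrt{3}}{3} \approx - 0.57735 i$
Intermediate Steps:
$A{\left(S \right)} = \frac{1}{3}$
$U = i \sqrt{3}$ ($U = \sqrt{-3} = i \sqrt{3} \approx 1.732 i$)
$h{\left(w \right)} = - i \sqrt{3}$
$Q{\left(p \right)} = - i \sqrt{3}$
$Q{\left(-6 \right)} A{\left(-9 \right)} = - i \sqrt{3} \cdot \frac{1}{3} = - \frac{i \sqrt{3}}{3}$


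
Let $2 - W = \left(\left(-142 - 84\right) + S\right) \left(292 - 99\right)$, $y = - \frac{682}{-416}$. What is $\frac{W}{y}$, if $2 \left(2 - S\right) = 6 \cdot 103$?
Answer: $\frac{21397168}{341} \approx 62748.0$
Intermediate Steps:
$y = \frac{341}{208}$ ($y = \left(-682\right) \left(- \frac{1}{416}\right) = \frac{341}{208} \approx 1.6394$)
$S = -307$ ($S = 2 - \frac{6 \cdot 103}{2} = 2 - 309 = -307$)
$W = 102871$ ($W = 2 - \left(\left(-142 - 84\right) - 307\right) \left(292 - 99\right) = 2 - \left(\left(-142 - 84\right) - 307\right) 193 = 2 - \left(-226 - 307\right) 193 = 2 - \left(-533\right) 193 = 2 - -102869 = 2 + 102869 = 102871$)
$\frac{W}{y} = \frac{102871}{\frac{341}{208}} = 102871 \cdot \frac{208}{341} = \frac{21397168}{341}$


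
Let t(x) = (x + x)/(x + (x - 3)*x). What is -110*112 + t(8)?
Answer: -36959/3 ≈ -12320.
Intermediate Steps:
t(x) = 2*x/(x + x*(-3 + x)) (t(x) = (2*x)/(x + (-3 + x)*x) = (2*x)/(x + x*(-3 + x)) = 2*x/(x + x*(-3 + x)))
-110*112 + t(8) = -110*112 + 2/(-2 + 8) = -12320 + 2/6 = -12320 + 2*(⅙) = -12320 + ⅓ = -36959/3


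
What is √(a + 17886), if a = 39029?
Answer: √56915 ≈ 238.57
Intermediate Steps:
√(a + 17886) = √(39029 + 17886) = √56915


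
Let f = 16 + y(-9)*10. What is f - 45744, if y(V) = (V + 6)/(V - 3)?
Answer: -91451/2 ≈ -45726.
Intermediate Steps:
y(V) = (6 + V)/(-3 + V)
f = 37/2 (f = 16 + ((6 - 9)/(-3 - 9))*10 = 16 + (-3/(-12))*10 = 16 - 1/12*(-3)*10 = 16 + (¼)*10 = 16 + 5/2 = 37/2 ≈ 18.500)
f - 45744 = 37/2 - 45744 = -91451/2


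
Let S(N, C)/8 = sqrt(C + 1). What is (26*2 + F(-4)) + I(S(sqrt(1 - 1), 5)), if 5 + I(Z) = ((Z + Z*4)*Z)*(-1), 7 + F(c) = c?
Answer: -1884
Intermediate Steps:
F(c) = -7 + c
S(N, C) = 8*sqrt(1 + C) (S(N, C) = 8*sqrt(C + 1) = 8*sqrt(1 + C))
I(Z) = -5 - 5*Z**2 (I(Z) = -5 + ((Z + Z*4)*Z)*(-1) = -5 + ((Z + 4*Z)*Z)*(-1) = -5 + ((5*Z)*Z)*(-1) = -5 + (5*Z**2)*(-1) = -5 - 5*Z**2)
(26*2 + F(-4)) + I(S(sqrt(1 - 1), 5)) = (26*2 + (-7 - 4)) + (-5 - 5*(8*sqrt(1 + 5))**2) = (52 - 11) + (-5 - 5*(8*sqrt(6))**2) = 41 + (-5 - 5*384) = 41 + (-5 - 1920) = 41 - 1925 = -1884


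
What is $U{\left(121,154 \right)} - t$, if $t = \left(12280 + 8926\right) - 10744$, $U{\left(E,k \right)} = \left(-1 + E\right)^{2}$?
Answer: $3938$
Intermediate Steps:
$t = 10462$ ($t = 21206 - 10744 = 10462$)
$U{\left(121,154 \right)} - t = \left(-1 + 121\right)^{2} - 10462 = 120^{2} - 10462 = 14400 - 10462 = 3938$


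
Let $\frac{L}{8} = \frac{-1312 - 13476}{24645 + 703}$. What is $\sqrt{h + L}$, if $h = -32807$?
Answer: $\frac{i \sqrt{1317636789295}}{6337} \approx 181.14 i$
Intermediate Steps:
$L = - \frac{29576}{6337}$ ($L = 8 \frac{-1312 - 13476}{24645 + 703} = 8 \left(- \frac{14788}{25348}\right) = 8 \left(\left(-14788\right) \frac{1}{25348}\right) = 8 \left(- \frac{3697}{6337}\right) = - \frac{29576}{6337} \approx -4.6672$)
$\sqrt{h + L} = \sqrt{-32807 - \frac{29576}{6337}} = \sqrt{- \frac{207927535}{6337}} = \frac{i \sqrt{1317636789295}}{6337}$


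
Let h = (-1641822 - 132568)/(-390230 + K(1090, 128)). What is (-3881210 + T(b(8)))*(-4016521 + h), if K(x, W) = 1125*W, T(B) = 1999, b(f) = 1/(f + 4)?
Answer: 383648611268215384/24623 ≈ 1.5581e+13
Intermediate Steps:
b(f) = 1/(4 + f)
h = 177439/24623 (h = (-1641822 - 132568)/(-390230 + 1125*128) = -1774390/(-390230 + 144000) = -1774390/(-246230) = -1774390*(-1/246230) = 177439/24623 ≈ 7.2062)
(-3881210 + T(b(8)))*(-4016521 + h) = (-3881210 + 1999)*(-4016521 + 177439/24623) = -3879211*(-98898619144/24623) = 383648611268215384/24623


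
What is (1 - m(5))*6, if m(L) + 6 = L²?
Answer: -108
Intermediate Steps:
m(L) = -6 + L²
(1 - m(5))*6 = (1 - (-6 + 5²))*6 = (1 - (-6 + 25))*6 = (1 - 1*19)*6 = (1 - 19)*6 = -18*6 = -108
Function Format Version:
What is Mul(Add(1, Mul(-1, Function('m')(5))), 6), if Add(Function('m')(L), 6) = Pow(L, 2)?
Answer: -108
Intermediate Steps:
Function('m')(L) = Add(-6, Pow(L, 2))
Mul(Add(1, Mul(-1, Function('m')(5))), 6) = Mul(Add(1, Mul(-1, Add(-6, Pow(5, 2)))), 6) = Mul(Add(1, Mul(-1, Add(-6, 25))), 6) = Mul(Add(1, Mul(-1, 19)), 6) = Mul(Add(1, -19), 6) = Mul(-18, 6) = -108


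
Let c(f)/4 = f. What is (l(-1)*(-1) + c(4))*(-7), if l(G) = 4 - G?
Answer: -77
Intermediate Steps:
c(f) = 4*f
(l(-1)*(-1) + c(4))*(-7) = ((4 - 1*(-1))*(-1) + 4*4)*(-7) = ((4 + 1)*(-1) + 16)*(-7) = (5*(-1) + 16)*(-7) = (-5 + 16)*(-7) = 11*(-7) = -77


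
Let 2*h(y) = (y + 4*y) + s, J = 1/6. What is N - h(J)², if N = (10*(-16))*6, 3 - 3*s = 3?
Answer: -138265/144 ≈ -960.17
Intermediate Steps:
s = 0 (s = 1 - ⅓*3 = 1 - 1 = 0)
J = ⅙ ≈ 0.16667
N = -960 (N = -160*6 = -960)
h(y) = 5*y/2 (h(y) = ((y + 4*y) + 0)/2 = (5*y + 0)/2 = (5*y)/2 = 5*y/2)
N - h(J)² = -960 - ((5/2)*(⅙))² = -960 - (5/12)² = -960 - 1*25/144 = -960 - 25/144 = -138265/144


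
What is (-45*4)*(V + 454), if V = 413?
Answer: -156060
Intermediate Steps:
(-45*4)*(V + 454) = (-45*4)*(413 + 454) = -180*867 = -156060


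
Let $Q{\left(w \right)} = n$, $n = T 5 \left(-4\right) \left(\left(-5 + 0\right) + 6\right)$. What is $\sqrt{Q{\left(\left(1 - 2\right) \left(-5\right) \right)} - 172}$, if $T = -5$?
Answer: $6 i \sqrt{2} \approx 8.4853 i$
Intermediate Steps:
$n = 100$ ($n = \left(-5\right) 5 \left(-4\right) \left(\left(-5 + 0\right) + 6\right) = \left(-25\right) \left(-4\right) \left(-5 + 6\right) = 100 \cdot 1 = 100$)
$Q{\left(w \right)} = 100$
$\sqrt{Q{\left(\left(1 - 2\right) \left(-5\right) \right)} - 172} = \sqrt{100 - 172} = \sqrt{-72} = 6 i \sqrt{2}$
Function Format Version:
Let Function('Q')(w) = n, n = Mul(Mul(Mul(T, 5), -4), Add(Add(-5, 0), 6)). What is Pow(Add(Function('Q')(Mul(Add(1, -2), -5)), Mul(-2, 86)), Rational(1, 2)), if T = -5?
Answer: Mul(6, I, Pow(2, Rational(1, 2))) ≈ Mul(8.4853, I)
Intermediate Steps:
n = 100 (n = Mul(Mul(Mul(-5, 5), -4), Add(Add(-5, 0), 6)) = Mul(Mul(-25, -4), Add(-5, 6)) = Mul(100, 1) = 100)
Function('Q')(w) = 100
Pow(Add(Function('Q')(Mul(Add(1, -2), -5)), Mul(-2, 86)), Rational(1, 2)) = Pow(Add(100, Mul(-2, 86)), Rational(1, 2)) = Pow(Add(100, -172), Rational(1, 2)) = Pow(-72, Rational(1, 2)) = Mul(6, I, Pow(2, Rational(1, 2)))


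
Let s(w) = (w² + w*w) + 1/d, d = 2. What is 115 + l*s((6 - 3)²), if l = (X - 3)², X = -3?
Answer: 5965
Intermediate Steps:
s(w) = ½ + 2*w² (s(w) = (w² + w*w) + 1/2 = (w² + w²) + ½ = 2*w² + ½ = ½ + 2*w²)
l = 36 (l = (-3 - 3)² = (-6)² = 36)
115 + l*s((6 - 3)²) = 115 + 36*(½ + 2*((6 - 3)²)²) = 115 + 36*(½ + 2*(3²)²) = 115 + 36*(½ + 2*9²) = 115 + 36*(½ + 2*81) = 115 + 36*(½ + 162) = 115 + 36*(325/2) = 115 + 5850 = 5965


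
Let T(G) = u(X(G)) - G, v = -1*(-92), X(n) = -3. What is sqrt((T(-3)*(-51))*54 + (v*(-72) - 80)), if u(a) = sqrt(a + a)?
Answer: sqrt(-14966 - 2754*I*sqrt(6)) ≈ 26.927 - 125.26*I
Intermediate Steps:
u(a) = sqrt(2)*sqrt(a) (u(a) = sqrt(2*a) = sqrt(2)*sqrt(a))
v = 92
T(G) = -G + I*sqrt(6) (T(G) = sqrt(2)*sqrt(-3) - G = sqrt(2)*(I*sqrt(3)) - G = I*sqrt(6) - G = -G + I*sqrt(6))
sqrt((T(-3)*(-51))*54 + (v*(-72) - 80)) = sqrt(((-1*(-3) + I*sqrt(6))*(-51))*54 + (92*(-72) - 80)) = sqrt(((3 + I*sqrt(6))*(-51))*54 + (-6624 - 80)) = sqrt((-153 - 51*I*sqrt(6))*54 - 6704) = sqrt((-8262 - 2754*I*sqrt(6)) - 6704) = sqrt(-14966 - 2754*I*sqrt(6))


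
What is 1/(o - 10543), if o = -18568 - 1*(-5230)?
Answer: -1/23881 ≈ -4.1874e-5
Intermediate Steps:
o = -13338 (o = -18568 + 5230 = -13338)
1/(o - 10543) = 1/(-13338 - 10543) = 1/(-23881) = -1/23881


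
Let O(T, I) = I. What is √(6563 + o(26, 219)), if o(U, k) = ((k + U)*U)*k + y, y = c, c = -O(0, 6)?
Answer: √1401587 ≈ 1183.9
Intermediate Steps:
c = -6 (c = -1*6 = -6)
y = -6
o(U, k) = -6 + U*k*(U + k) (o(U, k) = ((k + U)*U)*k - 6 = ((U + k)*U)*k - 6 = (U*(U + k))*k - 6 = U*k*(U + k) - 6 = -6 + U*k*(U + k))
√(6563 + o(26, 219)) = √(6563 + (-6 + 26*219² + 219*26²)) = √(6563 + (-6 + 26*47961 + 219*676)) = √(6563 + (-6 + 1246986 + 148044)) = √(6563 + 1395024) = √1401587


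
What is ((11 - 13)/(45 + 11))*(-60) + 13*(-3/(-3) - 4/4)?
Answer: 15/7 ≈ 2.1429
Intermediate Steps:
((11 - 13)/(45 + 11))*(-60) + 13*(-3/(-3) - 4/4) = -2/56*(-60) + 13*(-3*(-⅓) - 4*¼) = -2*1/56*(-60) + 13*(1 - 1) = -1/28*(-60) + 13*0 = 15/7 + 0 = 15/7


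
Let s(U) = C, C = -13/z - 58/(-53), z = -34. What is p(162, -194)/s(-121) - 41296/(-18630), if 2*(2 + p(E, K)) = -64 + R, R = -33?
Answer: -264243329/8262405 ≈ -31.981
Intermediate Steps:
p(E, K) = -101/2 (p(E, K) = -2 + (-64 - 33)/2 = -2 + (½)*(-97) = -2 - 97/2 = -101/2)
C = 2661/1802 (C = -13/(-34) - 58/(-53) = -13*(-1/34) - 58*(-1/53) = 13/34 + 58/53 = 2661/1802 ≈ 1.4767)
s(U) = 2661/1802
p(162, -194)/s(-121) - 41296/(-18630) = -101/(2*2661/1802) - 41296/(-18630) = -101/2*1802/2661 - 41296*(-1/18630) = -91001/2661 + 20648/9315 = -264243329/8262405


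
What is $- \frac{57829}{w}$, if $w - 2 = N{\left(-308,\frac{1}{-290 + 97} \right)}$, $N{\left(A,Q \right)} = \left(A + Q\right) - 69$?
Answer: $\frac{11160997}{72376} \approx 154.21$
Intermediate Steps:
$N{\left(A,Q \right)} = -69 + A + Q$
$w = - \frac{72376}{193}$ ($w = 2 - \left(377 - \frac{1}{-290 + 97}\right) = 2 - \left(377 + \frac{1}{193}\right) = 2 - \frac{72762}{193} = - \frac{72376}{193} \approx -375.01$)
$- \frac{57829}{w} = - \frac{57829}{- \frac{72376}{193}} = \left(-57829\right) \left(- \frac{193}{72376}\right) = \frac{11160997}{72376}$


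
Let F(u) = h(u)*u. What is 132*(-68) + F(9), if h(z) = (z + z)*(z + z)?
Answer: -6060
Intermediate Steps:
h(z) = 4*z² (h(z) = (2*z)*(2*z) = 4*z²)
F(u) = 4*u³ (F(u) = (4*u²)*u = 4*u³)
132*(-68) + F(9) = 132*(-68) + 4*9³ = -8976 + 4*729 = -8976 + 2916 = -6060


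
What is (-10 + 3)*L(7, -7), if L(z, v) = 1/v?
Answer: 1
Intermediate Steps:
(-10 + 3)*L(7, -7) = (-10 + 3)/(-7) = -7*(-⅐) = 1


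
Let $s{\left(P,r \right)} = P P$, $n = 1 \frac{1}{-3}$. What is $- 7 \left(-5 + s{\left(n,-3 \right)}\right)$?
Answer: $\frac{308}{9} \approx 34.222$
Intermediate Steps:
$n = - \frac{1}{3}$ ($n = 1 \left(- \frac{1}{3}\right) = - \frac{1}{3} \approx -0.33333$)
$s{\left(P,r \right)} = P^{2}$
$- 7 \left(-5 + s{\left(n,-3 \right)}\right) = - 7 \left(-5 + \left(- \frac{1}{3}\right)^{2}\right) = - 7 \left(-5 + \frac{1}{9}\right) = \left(-7\right) \left(- \frac{44}{9}\right) = \frac{308}{9}$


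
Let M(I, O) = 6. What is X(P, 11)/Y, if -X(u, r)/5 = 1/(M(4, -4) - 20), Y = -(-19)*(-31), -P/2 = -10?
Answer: -5/8246 ≈ -0.00060635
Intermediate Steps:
P = 20 (P = -2*(-10) = 20)
Y = -589 (Y = -1*589 = -589)
X(u, r) = 5/14 (X(u, r) = -5/(6 - 20) = -5/(-14) = -5*(-1/14) = 5/14)
X(P, 11)/Y = (5/14)/(-589) = (5/14)*(-1/589) = -5/8246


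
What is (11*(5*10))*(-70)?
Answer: -38500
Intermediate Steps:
(11*(5*10))*(-70) = (11*50)*(-70) = 550*(-70) = -38500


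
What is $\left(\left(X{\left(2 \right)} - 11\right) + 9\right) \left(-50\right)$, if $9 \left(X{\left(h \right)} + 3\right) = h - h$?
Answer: $250$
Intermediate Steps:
$X{\left(h \right)} = -3$ ($X{\left(h \right)} = -3 + \frac{h - h}{9} = -3 + \frac{1}{9} \cdot 0 = -3 + 0 = -3$)
$\left(\left(X{\left(2 \right)} - 11\right) + 9\right) \left(-50\right) = \left(\left(-3 - 11\right) + 9\right) \left(-50\right) = \left(-14 + 9\right) \left(-50\right) = \left(-5\right) \left(-50\right) = 250$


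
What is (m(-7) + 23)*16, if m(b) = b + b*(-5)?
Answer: 816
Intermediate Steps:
m(b) = -4*b (m(b) = b - 5*b = -4*b)
(m(-7) + 23)*16 = (-4*(-7) + 23)*16 = (28 + 23)*16 = 51*16 = 816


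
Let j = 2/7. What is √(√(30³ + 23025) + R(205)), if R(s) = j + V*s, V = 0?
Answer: √(14 + 245*√2001)/7 ≈ 14.965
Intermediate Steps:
j = 2/7 (j = 2*(⅐) = 2/7 ≈ 0.28571)
R(s) = 2/7 (R(s) = 2/7 + 0*s = 2/7 + 0 = 2/7)
√(√(30³ + 23025) + R(205)) = √(√(30³ + 23025) + 2/7) = √(√(27000 + 23025) + 2/7) = √(√50025 + 2/7) = √(5*√2001 + 2/7) = √(2/7 + 5*√2001)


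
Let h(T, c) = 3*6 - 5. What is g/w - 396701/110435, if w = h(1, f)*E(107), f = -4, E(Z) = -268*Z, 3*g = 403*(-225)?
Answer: -11119036501/3166834060 ≈ -3.5111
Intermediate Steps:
g = -30225 (g = (403*(-225))/3 = (1/3)*(-90675) = -30225)
h(T, c) = 13 (h(T, c) = 18 - 5 = 13)
w = -372788 (w = 13*(-268*107) = 13*(-28676) = -372788)
g/w - 396701/110435 = -30225/(-372788) - 396701/110435 = -30225*(-1/372788) - 396701*1/110435 = 2325/28676 - 396701/110435 = -11119036501/3166834060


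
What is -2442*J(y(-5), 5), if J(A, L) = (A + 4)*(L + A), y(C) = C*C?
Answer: -2124540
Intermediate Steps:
y(C) = C²
J(A, L) = (4 + A)*(A + L)
-2442*J(y(-5), 5) = -2442*(((-5)²)² + 4*(-5)² + 4*5 + (-5)²*5) = -2442*(25² + 4*25 + 20 + 25*5) = -2442*(625 + 100 + 20 + 125) = -2442*870 = -2124540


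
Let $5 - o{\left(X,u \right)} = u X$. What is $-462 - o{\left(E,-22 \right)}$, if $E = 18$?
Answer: $-863$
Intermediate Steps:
$o{\left(X,u \right)} = 5 - X u$ ($o{\left(X,u \right)} = 5 - u X = 5 - X u$)
$-462 - o{\left(E,-22 \right)} = -462 - \left(5 - 18 \left(-22\right)\right) = -462 - \left(5 + 396\right) = -462 - 401 = -863$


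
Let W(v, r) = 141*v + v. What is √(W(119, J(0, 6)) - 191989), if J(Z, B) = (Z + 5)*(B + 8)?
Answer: I*√175091 ≈ 418.44*I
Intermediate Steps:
J(Z, B) = (5 + Z)*(8 + B)
W(v, r) = 142*v
√(W(119, J(0, 6)) - 191989) = √(142*119 - 191989) = √(16898 - 191989) = √(-175091) = I*√175091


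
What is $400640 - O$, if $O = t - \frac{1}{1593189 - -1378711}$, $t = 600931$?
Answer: $- \frac{595244822899}{2971900} \approx -2.0029 \cdot 10^{5}$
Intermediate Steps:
$O = \frac{1785906838899}{2971900}$ ($O = 600931 - \frac{1}{1593189 - -1378711} = 600931 - \frac{1}{1593189 + 1378711} = 600931 - \frac{1}{2971900} = \frac{1785906838899}{2971900} \approx 6.0093 \cdot 10^{5}$)
$400640 - O = 400640 - \frac{1785906838899}{2971900} = - \frac{595244822899}{2971900}$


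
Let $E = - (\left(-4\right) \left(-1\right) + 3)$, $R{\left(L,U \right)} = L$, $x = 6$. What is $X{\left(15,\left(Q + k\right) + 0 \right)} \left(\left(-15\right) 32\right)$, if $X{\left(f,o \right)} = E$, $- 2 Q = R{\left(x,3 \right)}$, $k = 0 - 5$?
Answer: $3360$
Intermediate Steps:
$k = -5$
$Q = -3$ ($Q = \left(- \frac{1}{2}\right) 6 = -3$)
$E = -7$ ($E = - (4 + 3) = \left(-1\right) 7 = -7$)
$X{\left(f,o \right)} = -7$
$X{\left(15,\left(Q + k\right) + 0 \right)} \left(\left(-15\right) 32\right) = - 7 \left(\left(-15\right) 32\right) = \left(-7\right) \left(-480\right) = 3360$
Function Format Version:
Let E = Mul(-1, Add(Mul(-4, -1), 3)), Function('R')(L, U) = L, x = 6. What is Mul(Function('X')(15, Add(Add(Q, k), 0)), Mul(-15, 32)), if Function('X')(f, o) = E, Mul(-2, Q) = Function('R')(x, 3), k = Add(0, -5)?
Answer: 3360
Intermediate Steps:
k = -5
Q = -3 (Q = Mul(Rational(-1, 2), 6) = -3)
E = -7 (E = Mul(-1, Add(4, 3)) = Mul(-1, 7) = -7)
Function('X')(f, o) = -7
Mul(Function('X')(15, Add(Add(Q, k), 0)), Mul(-15, 32)) = Mul(-7, Mul(-15, 32)) = Mul(-7, -480) = 3360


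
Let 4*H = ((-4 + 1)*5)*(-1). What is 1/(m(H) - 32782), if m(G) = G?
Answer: -4/131113 ≈ -3.0508e-5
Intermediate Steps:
H = 15/4 (H = (((-4 + 1)*5)*(-1))/4 = (-3*5*(-1))/4 = (-15*(-1))/4 = (¼)*15 = 15/4 ≈ 3.7500)
1/(m(H) - 32782) = 1/(15/4 - 32782) = 1/(-131113/4) = -4/131113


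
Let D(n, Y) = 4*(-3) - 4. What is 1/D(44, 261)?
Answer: -1/16 ≈ -0.062500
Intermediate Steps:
D(n, Y) = -16 (D(n, Y) = -12 - 4 = -16)
1/D(44, 261) = 1/(-16) = -1/16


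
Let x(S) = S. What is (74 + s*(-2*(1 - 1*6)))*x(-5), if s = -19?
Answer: 580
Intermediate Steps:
(74 + s*(-2*(1 - 1*6)))*x(-5) = (74 - (-38)*(1 - 1*6))*(-5) = (74 - (-38)*(1 - 6))*(-5) = (74 - (-38)*(-5))*(-5) = (74 - 19*10)*(-5) = (74 - 190)*(-5) = -116*(-5) = 580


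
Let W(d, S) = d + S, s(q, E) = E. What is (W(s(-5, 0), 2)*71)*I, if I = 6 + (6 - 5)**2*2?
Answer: 1136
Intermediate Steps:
W(d, S) = S + d
I = 8 (I = 6 + 1**2*2 = 6 + 1*2 = 6 + 2 = 8)
(W(s(-5, 0), 2)*71)*I = ((2 + 0)*71)*8 = (2*71)*8 = 142*8 = 1136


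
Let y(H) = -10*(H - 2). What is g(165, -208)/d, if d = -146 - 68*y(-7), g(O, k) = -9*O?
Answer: 1485/6266 ≈ 0.23699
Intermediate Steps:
y(H) = 20 - 10*H (y(H) = -10*(-2 + H) = 20 - 10*H)
d = -6266 (d = -146 - 68*(20 - 10*(-7)) = -146 - 68*(20 + 70) = -146 - 68*90 = -146 - 6120 = -6266)
g(165, -208)/d = -9*165/(-6266) = -1485*(-1/6266) = 1485/6266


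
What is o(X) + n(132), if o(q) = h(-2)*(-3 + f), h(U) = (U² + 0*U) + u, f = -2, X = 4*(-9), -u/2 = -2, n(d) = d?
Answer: 92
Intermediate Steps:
u = 4 (u = -2*(-2) = 4)
X = -36
h(U) = 4 + U² (h(U) = (U² + 0*U) + 4 = (U² + 0) + 4 = U² + 4 = 4 + U²)
o(q) = -40 (o(q) = (4 + (-2)²)*(-3 - 2) = (4 + 4)*(-5) = 8*(-5) = -40)
o(X) + n(132) = -40 + 132 = 92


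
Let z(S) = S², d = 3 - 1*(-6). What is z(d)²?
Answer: 6561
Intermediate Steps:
d = 9 (d = 3 + 6 = 9)
z(d)² = (9²)² = 81² = 6561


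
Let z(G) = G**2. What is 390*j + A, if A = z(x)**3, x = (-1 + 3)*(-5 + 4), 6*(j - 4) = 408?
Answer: 28144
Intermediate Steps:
j = 72 (j = 4 + (1/6)*408 = 4 + 68 = 72)
x = -2 (x = 2*(-1) = -2)
A = 64 (A = ((-2)**2)**3 = 4**3 = 64)
390*j + A = 390*72 + 64 = 28080 + 64 = 28144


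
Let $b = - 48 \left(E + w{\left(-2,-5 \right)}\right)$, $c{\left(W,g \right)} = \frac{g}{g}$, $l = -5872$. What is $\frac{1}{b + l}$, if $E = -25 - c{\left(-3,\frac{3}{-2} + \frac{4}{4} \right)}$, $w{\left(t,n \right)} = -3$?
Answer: $- \frac{1}{4480} \approx -0.00022321$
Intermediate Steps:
$c{\left(W,g \right)} = 1$
$E = -26$ ($E = -25 - 1 = -26$)
$b = 1392$ ($b = - 48 \left(-26 - 3\right) = \left(-48\right) \left(-29\right) = 1392$)
$\frac{1}{b + l} = \frac{1}{1392 - 5872} = \frac{1}{-4480} = - \frac{1}{4480}$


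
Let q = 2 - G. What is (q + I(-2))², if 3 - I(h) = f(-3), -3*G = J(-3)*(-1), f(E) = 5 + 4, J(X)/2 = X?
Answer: 4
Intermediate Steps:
J(X) = 2*X
f(E) = 9
G = -2 (G = -2*(-3)*(-1)/3 = -(-2)*(-1) = -⅓*6 = -2)
q = 4 (q = 2 - 1*(-2) = 2 + 2 = 4)
I(h) = -6 (I(h) = 3 - 1*9 = 3 - 9 = -6)
(q + I(-2))² = (4 - 6)² = (-2)² = 4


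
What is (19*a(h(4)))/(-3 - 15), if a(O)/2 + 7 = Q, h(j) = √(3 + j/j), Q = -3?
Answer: 190/9 ≈ 21.111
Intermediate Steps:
h(j) = 2 (h(j) = √(3 + 1) = √4 = 2)
a(O) = -20 (a(O) = -14 + 2*(-3) = -14 - 6 = -20)
(19*a(h(4)))/(-3 - 15) = (19*(-20))/(-3 - 15) = -380/(-18) = -380*(-1/18) = 190/9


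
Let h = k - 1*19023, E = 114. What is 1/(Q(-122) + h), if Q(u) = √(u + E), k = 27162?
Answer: 8139/66243329 - 2*I*√2/66243329 ≈ 0.00012287 - 4.2698e-8*I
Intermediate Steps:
Q(u) = √(114 + u) (Q(u) = √(u + 114) = √(114 + u))
h = 8139 (h = 27162 - 1*19023 = 27162 - 19023 = 8139)
1/(Q(-122) + h) = 1/(√(114 - 122) + 8139) = 1/(√(-8) + 8139) = 1/(2*I*√2 + 8139) = 1/(8139 + 2*I*√2)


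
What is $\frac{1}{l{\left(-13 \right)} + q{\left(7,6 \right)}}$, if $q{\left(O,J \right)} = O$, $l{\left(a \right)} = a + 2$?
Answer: $- \frac{1}{4} \approx -0.25$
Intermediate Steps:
$l{\left(a \right)} = 2 + a$
$\frac{1}{l{\left(-13 \right)} + q{\left(7,6 \right)}} = \frac{1}{\left(2 - 13\right) + 7} = \frac{1}{-11 + 7} = \frac{1}{-4} = - \frac{1}{4}$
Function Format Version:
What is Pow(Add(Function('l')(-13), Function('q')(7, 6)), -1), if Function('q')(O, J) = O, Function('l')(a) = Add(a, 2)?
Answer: Rational(-1, 4) ≈ -0.25000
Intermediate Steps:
Function('l')(a) = Add(2, a)
Pow(Add(Function('l')(-13), Function('q')(7, 6)), -1) = Pow(Add(Add(2, -13), 7), -1) = Pow(Add(-11, 7), -1) = Pow(-4, -1) = Rational(-1, 4)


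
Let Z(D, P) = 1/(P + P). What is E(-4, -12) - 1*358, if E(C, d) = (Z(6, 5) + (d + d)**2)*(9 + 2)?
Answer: 59791/10 ≈ 5979.1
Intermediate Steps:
Z(D, P) = 1/(2*P)
E(C, d) = 11/10 + 44*d**2 (E(C, d) = ((1/2)/5 + (d + d)**2)*(9 + 2) = ((1/2)*(1/5) + (2*d)**2)*11 = (1/10 + 4*d**2)*11 = 11/10 + 44*d**2)
E(-4, -12) - 1*358 = (11/10 + 44*(-12)**2) - 1*358 = (11/10 + 44*144) - 358 = (11/10 + 6336) - 358 = 63371/10 - 358 = 59791/10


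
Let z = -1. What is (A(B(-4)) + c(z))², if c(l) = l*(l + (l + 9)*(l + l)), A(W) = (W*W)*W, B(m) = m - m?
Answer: 289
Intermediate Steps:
B(m) = 0
A(W) = W³ (A(W) = W²*W = W³)
c(l) = l*(l + 2*l*(9 + l)) (c(l) = l*(l + (9 + l)*(2*l)) = l*(l + 2*l*(9 + l)))
(A(B(-4)) + c(z))² = (0³ + (-1)²*(19 + 2*(-1)))² = (0 + 1*(19 - 2))² = (0 + 1*17)² = (0 + 17)² = 17² = 289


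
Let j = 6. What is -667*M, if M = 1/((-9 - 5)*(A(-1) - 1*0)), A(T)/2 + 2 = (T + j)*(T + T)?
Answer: -667/336 ≈ -1.9851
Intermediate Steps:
A(T) = -4 + 4*T*(6 + T) (A(T) = -4 + 2*((T + 6)*(T + T)) = -4 + 2*((6 + T)*(2*T)) = -4 + 2*(2*T*(6 + T)) = -4 + 4*T*(6 + T))
M = 1/336 (M = 1/((-9 - 5)*((-4 + 4*(-1)² + 24*(-1)) - 1*0)) = 1/((-14)*((-4 + 4*1 - 24) + 0)) = -1/(14*((-4 + 4 - 24) + 0)) = -1/(14*(-24 + 0)) = -1/14/(-24) = -1/14*(-1/24) = 1/336 ≈ 0.0029762)
-667*M = -667*1/336 = -667/336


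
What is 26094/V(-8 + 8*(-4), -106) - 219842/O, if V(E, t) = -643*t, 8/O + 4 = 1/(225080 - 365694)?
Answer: 2106969999897295/19167938024 ≈ 1.0992e+5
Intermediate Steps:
O = -1124912/562457 (O = 8/(-4 + 1/(225080 - 365694)) = 8/(-4 + 1/(-140614)) = 8/(-4 - 1/140614) = 8/(-562457/140614) = 8*(-140614/562457) = -1124912/562457 ≈ -2.0000)
26094/V(-8 + 8*(-4), -106) - 219842/O = 26094/((-643*(-106))) - 219842/(-1124912/562457) = 26094/68158 - 219842*(-562457/1124912) = 26094*(1/68158) + 61825835897/562456 = 13047/34079 + 61825835897/562456 = 2106969999897295/19167938024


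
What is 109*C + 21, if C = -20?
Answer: -2159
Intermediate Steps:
109*C + 21 = 109*(-20) + 21 = -2180 + 21 = -2159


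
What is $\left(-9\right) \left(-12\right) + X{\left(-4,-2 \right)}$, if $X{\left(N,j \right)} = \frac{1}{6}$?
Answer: $\frac{649}{6} \approx 108.17$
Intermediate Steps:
$X{\left(N,j \right)} = \frac{1}{6}$
$\left(-9\right) \left(-12\right) + X{\left(-4,-2 \right)} = \left(-9\right) \left(-12\right) + \frac{1}{6} = 108 + \frac{1}{6} = \frac{649}{6}$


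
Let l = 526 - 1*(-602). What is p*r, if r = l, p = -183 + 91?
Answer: -103776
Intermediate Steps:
p = -92
l = 1128 (l = 526 + 602 = 1128)
r = 1128
p*r = -92*1128 = -103776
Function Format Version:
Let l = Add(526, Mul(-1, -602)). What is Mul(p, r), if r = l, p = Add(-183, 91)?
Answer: -103776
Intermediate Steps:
p = -92
l = 1128 (l = Add(526, 602) = 1128)
r = 1128
Mul(p, r) = Mul(-92, 1128) = -103776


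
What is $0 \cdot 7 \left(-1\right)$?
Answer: $0$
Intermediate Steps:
$0 \cdot 7 \left(-1\right) = 0 \left(-1\right) = 0$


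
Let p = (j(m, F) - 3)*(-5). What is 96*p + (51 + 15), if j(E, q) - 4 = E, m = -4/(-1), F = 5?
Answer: -2334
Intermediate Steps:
m = 4 (m = -4*(-1) = 4)
j(E, q) = 4 + E
p = -25 (p = ((4 + 4) - 3)*(-5) = (8 - 3)*(-5) = 5*(-5) = -25)
96*p + (51 + 15) = 96*(-25) + (51 + 15) = -2400 + 66 = -2334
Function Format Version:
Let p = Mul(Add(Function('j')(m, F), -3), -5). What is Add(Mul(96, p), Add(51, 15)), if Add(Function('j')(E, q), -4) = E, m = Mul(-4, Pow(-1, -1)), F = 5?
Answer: -2334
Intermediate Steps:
m = 4 (m = Mul(-4, -1) = 4)
Function('j')(E, q) = Add(4, E)
p = -25 (p = Mul(Add(Add(4, 4), -3), -5) = Mul(Add(8, -3), -5) = Mul(5, -5) = -25)
Add(Mul(96, p), Add(51, 15)) = Add(Mul(96, -25), Add(51, 15)) = Add(-2400, 66) = -2334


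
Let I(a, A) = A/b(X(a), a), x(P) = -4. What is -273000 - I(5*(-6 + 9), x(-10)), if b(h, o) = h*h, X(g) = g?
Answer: -61424996/225 ≈ -2.7300e+5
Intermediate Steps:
b(h, o) = h²
I(a, A) = A/a² (I(a, A) = A/(a²) = A/a²)
-273000 - I(5*(-6 + 9), x(-10)) = -273000 - (-4)/(5*(-6 + 9))² = -273000 - (-4)/(5*3)² = -273000 - (-4)/15² = -273000 - (-4)/225 = -273000 - 1*(-4/225) = -273000 + 4/225 = -61424996/225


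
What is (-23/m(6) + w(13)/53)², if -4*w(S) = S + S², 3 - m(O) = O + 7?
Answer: 145924/70225 ≈ 2.0779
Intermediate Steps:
m(O) = -4 - O (m(O) = 3 - (O + 7) = 3 - (7 + O) = 3 + (-7 - O) = -4 - O)
w(S) = -S/4 - S²/4 (w(S) = -(S + S²)/4 = -S/4 - S²/4)
(-23/m(6) + w(13)/53)² = (-23/(-4 - 1*6) - ¼*13*(1 + 13)/53)² = (-23/(-4 - 6) - ¼*13*14*(1/53))² = (-23/(-10) - 91/2*1/53)² = (-23*(-⅒) - 91/106)² = (23/10 - 91/106)² = (382/265)² = 145924/70225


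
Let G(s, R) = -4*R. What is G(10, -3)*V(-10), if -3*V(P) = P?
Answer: 40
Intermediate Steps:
V(P) = -P/3
G(10, -3)*V(-10) = (-4*(-3))*(-1/3*(-10)) = 12*(10/3) = 40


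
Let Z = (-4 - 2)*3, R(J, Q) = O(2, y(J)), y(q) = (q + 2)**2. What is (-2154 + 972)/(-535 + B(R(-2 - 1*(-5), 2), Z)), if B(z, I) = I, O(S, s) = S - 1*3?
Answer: 1182/553 ≈ 2.1374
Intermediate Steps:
y(q) = (2 + q)**2
O(S, s) = -3 + S (O(S, s) = S - 3 = -3 + S)
R(J, Q) = -1 (R(J, Q) = -3 + 2 = -1)
Z = -18 (Z = -6*3 = -18)
(-2154 + 972)/(-535 + B(R(-2 - 1*(-5), 2), Z)) = (-2154 + 972)/(-535 - 18) = -1182/(-553) = -1182*(-1/553) = 1182/553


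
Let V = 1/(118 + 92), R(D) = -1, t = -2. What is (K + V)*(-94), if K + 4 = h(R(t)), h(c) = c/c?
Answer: 29563/105 ≈ 281.55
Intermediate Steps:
h(c) = 1
K = -3 (K = -4 + 1 = -3)
V = 1/210 ≈ 0.0047619
(K + V)*(-94) = (-3 + 1/210)*(-94) = -629/210*(-94) = 29563/105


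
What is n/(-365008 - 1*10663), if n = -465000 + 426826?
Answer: 38174/375671 ≈ 0.10162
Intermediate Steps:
n = -38174
n/(-365008 - 1*10663) = -38174/(-365008 - 1*10663) = -38174/(-365008 - 10663) = -38174/(-375671) = -38174*(-1/375671) = 38174/375671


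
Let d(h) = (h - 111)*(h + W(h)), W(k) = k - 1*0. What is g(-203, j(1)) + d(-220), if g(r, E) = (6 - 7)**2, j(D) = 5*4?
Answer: 145641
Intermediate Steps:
W(k) = k (W(k) = k + 0 = k)
j(D) = 20
g(r, E) = 1 (g(r, E) = (-1)**2 = 1)
d(h) = 2*h*(-111 + h) (d(h) = (h - 111)*(h + h) = (-111 + h)*(2*h) = 2*h*(-111 + h))
g(-203, j(1)) + d(-220) = 1 + 2*(-220)*(-111 - 220) = 1 + 2*(-220)*(-331) = 1 + 145640 = 145641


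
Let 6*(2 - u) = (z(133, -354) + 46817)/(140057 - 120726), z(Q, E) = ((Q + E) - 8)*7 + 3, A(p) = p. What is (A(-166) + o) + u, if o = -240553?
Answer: -27919847179/115986 ≈ -2.4072e+5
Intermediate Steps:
z(Q, E) = -53 + 7*E + 7*Q (z(Q, E) = ((E + Q) - 8)*7 + 3 = (-8 + E + Q)*7 + 3 = (-56 + 7*E + 7*Q) + 3 = -53 + 7*E + 7*Q)
u = 186755/115986 (u = 2 - ((-53 + 7*(-354) + 7*133) + 46817)/(6*(140057 - 120726)) = 2 - ((-53 - 2478 + 931) + 46817)/(6*19331) = 2 - (-1600 + 46817)/(6*19331) = 2 - 45217/(6*19331) = 2 - ⅙*45217/19331 = 2 - 45217/115986 = 186755/115986 ≈ 1.6102)
(A(-166) + o) + u = (-166 - 240553) + 186755/115986 = -240719 + 186755/115986 = -27919847179/115986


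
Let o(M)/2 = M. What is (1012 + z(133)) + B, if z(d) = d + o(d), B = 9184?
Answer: 10595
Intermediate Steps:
o(M) = 2*M
z(d) = 3*d (z(d) = d + 2*d = 3*d)
(1012 + z(133)) + B = (1012 + 3*133) + 9184 = (1012 + 399) + 9184 = 1411 + 9184 = 10595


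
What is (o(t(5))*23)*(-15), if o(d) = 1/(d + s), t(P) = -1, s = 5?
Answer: -345/4 ≈ -86.250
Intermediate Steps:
o(d) = 1/(5 + d) (o(d) = 1/(d + 5) = 1/(5 + d))
(o(t(5))*23)*(-15) = (23/(5 - 1))*(-15) = (23/4)*(-15) = -345/4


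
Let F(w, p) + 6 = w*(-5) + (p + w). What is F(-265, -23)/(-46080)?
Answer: -1031/46080 ≈ -0.022374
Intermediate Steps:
F(w, p) = -6 + p - 4*w (F(w, p) = -6 + (w*(-5) + (p + w)) = -6 + (-5*w + (p + w)) = -6 + (p - 4*w) = -6 + p - 4*w)
F(-265, -23)/(-46080) = (-6 - 23 - 4*(-265))/(-46080) = (-6 - 23 + 1060)*(-1/46080) = 1031*(-1/46080) = -1031/46080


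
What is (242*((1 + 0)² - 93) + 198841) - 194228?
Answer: -17651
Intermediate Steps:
(242*((1 + 0)² - 93) + 198841) - 194228 = (242*(1² - 93) + 198841) - 194228 = (242*(1 - 93) + 198841) - 194228 = (242*(-92) + 198841) - 194228 = (-22264 + 198841) - 194228 = 176577 - 194228 = -17651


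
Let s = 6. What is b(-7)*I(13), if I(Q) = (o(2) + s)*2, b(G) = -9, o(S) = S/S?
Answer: -126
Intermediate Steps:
o(S) = 1
I(Q) = 14 (I(Q) = (1 + 6)*2 = 7*2 = 14)
b(-7)*I(13) = -9*14 = -126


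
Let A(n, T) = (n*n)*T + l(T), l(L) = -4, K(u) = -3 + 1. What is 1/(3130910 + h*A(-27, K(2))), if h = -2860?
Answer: 1/7312230 ≈ 1.3676e-7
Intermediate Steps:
K(u) = -2
A(n, T) = -4 + T*n² (A(n, T) = (n*n)*T - 4 = n²*T - 4 = T*n² - 4 = -4 + T*n²)
1/(3130910 + h*A(-27, K(2))) = 1/(3130910 - 2860*(-4 - 2*(-27)²)) = 1/(3130910 - 2860*(-4 - 2*729)) = 1/(3130910 - 2860*(-4 - 1458)) = 1/(3130910 - 2860*(-1462)) = 1/(3130910 + 4181320) = 1/7312230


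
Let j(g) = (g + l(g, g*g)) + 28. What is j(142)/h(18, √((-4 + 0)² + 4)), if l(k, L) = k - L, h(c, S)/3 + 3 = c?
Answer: -19852/45 ≈ -441.16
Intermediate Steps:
h(c, S) = -9 + 3*c
j(g) = 28 - g² + 2*g (j(g) = (g + (g - g*g)) + 28 = (g + (g - g²)) + 28 = (-g² + 2*g) + 28 = 28 - g² + 2*g)
j(142)/h(18, √((-4 + 0)² + 4)) = (28 - 1*142² + 2*142)/(-9 + 3*18) = (28 - 1*20164 + 284)/(-9 + 54) = (28 - 20164 + 284)/45 = -19852*1/45 = -19852/45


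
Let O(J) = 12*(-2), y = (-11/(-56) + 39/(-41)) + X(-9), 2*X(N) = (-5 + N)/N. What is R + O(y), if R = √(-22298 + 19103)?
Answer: -24 + 3*I*√355 ≈ -24.0 + 56.524*I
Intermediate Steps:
X(N) = (-5 + N)/(2*N) (X(N) = ((-5 + N)/N)/2 = (-5 + N)/(2*N))
y = 475/20664 (y = (-11/(-56) + 39/(-41)) + (½)*(-5 - 9)/(-9) = (-11*(-1/56) + 39*(-1/41)) + (½)*(-⅑)*(-14) = (11/56 - 39/41) + 7/9 = -1733/2296 + 7/9 = 475/20664 ≈ 0.022987)
R = 3*I*√355 (R = √(-3195) = 3*I*√355 ≈ 56.524*I)
O(J) = -24
R + O(y) = 3*I*√355 - 24 = -24 + 3*I*√355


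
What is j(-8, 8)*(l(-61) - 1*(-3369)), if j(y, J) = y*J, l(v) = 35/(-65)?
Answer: -2802560/13 ≈ -2.1558e+5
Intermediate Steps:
l(v) = -7/13 (l(v) = 35*(-1/65) = -7/13)
j(y, J) = J*y
j(-8, 8)*(l(-61) - 1*(-3369)) = (8*(-8))*(-7/13 - 1*(-3369)) = -64*(-7/13 + 3369) = -64*43790/13 = -2802560/13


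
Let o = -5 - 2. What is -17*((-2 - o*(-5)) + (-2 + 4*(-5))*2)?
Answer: 1377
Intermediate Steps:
o = -7
-17*((-2 - o*(-5)) + (-2 + 4*(-5))*2) = -17*((-2 - (-7)*(-5)) + (-2 + 4*(-5))*2) = -17*((-2 - 1*35) + (-2 - 20)*2) = -17*((-2 - 35) - 22*2) = -17*(-37 - 44) = -17*(-81) = 1377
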